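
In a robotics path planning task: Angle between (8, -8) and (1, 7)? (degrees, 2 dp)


u.v = -48, |u| = sqrt(128) = 11.3137, |v| = sqrt(50) = 7.0711
cos(theta) = u.v/(|u||v|) = -48/sqrt(6400) = -0.6
theta = acos(-0.6) = 126.87 degrees

126.87 degrees


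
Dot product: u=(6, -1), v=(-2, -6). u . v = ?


u . v = u_x*v_x + u_y*v_y = 6*(-2) + (-1)*(-6)
= (-12) + 6 = -6

-6


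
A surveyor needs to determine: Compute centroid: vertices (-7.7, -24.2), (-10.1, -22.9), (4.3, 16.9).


Centroid = ((x_A+x_B+x_C)/3, (y_A+y_B+y_C)/3)
= (((-7.7)+(-10.1)+4.3)/3, ((-24.2)+(-22.9)+16.9)/3)
= (-4.5, -10.0667)

(-4.5, -10.0667)


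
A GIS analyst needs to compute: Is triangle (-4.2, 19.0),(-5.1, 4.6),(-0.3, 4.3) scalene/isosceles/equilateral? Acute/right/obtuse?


Side lengths squared: AB^2=208.17, BC^2=23.13, CA^2=231.3
Sorted: [23.13, 208.17, 231.3]
By sides: Scalene, By angles: Right

Scalene, Right


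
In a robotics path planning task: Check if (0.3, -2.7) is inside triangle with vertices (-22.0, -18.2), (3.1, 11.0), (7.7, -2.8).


Cross products: AB x AP = -262.11, BC x BP = -101.66, CA x CP = -116.93
All same sign? yes

Yes, inside


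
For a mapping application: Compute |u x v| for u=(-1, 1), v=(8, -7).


|u x v| = |(-1)*(-7) - 1*8|
= |7 - 8| = 1

1


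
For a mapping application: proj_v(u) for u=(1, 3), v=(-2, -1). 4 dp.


u.v = -5, |v| = sqrt(5) = 2.2361
Scalar projection = u.v / |v| = -5 / sqrt(5) = -2.2361

-2.2361


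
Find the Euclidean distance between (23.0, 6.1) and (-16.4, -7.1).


dx=-39.4, dy=-13.2
d^2 = (-39.4)^2 + (-13.2)^2 = 1726.6
d = sqrt(1726.6) = 41.5524

41.5524


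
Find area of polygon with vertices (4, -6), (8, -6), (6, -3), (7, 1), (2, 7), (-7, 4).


Shoelace sum: (4*(-6) - 8*(-6)) + (8*(-3) - 6*(-6)) + (6*1 - 7*(-3)) + (7*7 - 2*1) + (2*4 - (-7)*7) + ((-7)*(-6) - 4*4)
= 193
Area = |193|/2 = 96.5

96.5


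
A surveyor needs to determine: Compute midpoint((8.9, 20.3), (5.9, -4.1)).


M = ((8.9+5.9)/2, (20.3+(-4.1))/2)
= (7.4, 8.1)

(7.4, 8.1)


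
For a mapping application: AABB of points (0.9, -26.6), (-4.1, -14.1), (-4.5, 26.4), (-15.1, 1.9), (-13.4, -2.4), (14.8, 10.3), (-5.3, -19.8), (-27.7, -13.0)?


x range: [-27.7, 14.8]
y range: [-26.6, 26.4]
Bounding box: (-27.7,-26.6) to (14.8,26.4)

(-27.7,-26.6) to (14.8,26.4)


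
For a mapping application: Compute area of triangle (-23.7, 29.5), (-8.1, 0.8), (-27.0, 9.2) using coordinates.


Area = |x_A(y_B-y_C) + x_B(y_C-y_A) + x_C(y_A-y_B)|/2
= |199.08 + 164.43 + (-774.9)|/2
= 411.39/2 = 205.695

205.695


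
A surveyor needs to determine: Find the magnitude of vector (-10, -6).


|u| = sqrt((-10)^2 + (-6)^2) = sqrt(136) = 11.6619

11.6619


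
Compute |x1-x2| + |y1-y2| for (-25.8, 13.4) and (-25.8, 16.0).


|(-25.8)-(-25.8)| + |13.4-16| = 0 + 2.6 = 2.6

2.6


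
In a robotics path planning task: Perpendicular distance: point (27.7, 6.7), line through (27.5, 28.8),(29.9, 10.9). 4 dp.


|cross product| = 49.46
|line direction| = sqrt(326.17) = 18.0602
Distance = 49.46/sqrt(326.17) = 2.7386

2.7386


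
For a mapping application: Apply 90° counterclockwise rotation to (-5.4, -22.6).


90° CCW: (x,y) -> (-y, x)
(-5.4,-22.6) -> (22.6, -5.4)

(22.6, -5.4)


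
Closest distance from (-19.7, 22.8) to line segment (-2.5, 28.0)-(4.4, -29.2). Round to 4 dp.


Project P onto AB: t = 0.0539 (clamped to [0,1])
Closest point on segment: (-2.1284, 24.9196)
Distance: 17.699

17.699


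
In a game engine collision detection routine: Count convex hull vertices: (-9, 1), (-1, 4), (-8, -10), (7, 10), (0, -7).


Convex hull vertices (CCW): (-9, 1), (-8, -10), (0, -7), (7, 10)
Count = 4

4


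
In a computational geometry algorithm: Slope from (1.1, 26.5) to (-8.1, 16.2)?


slope = (y2-y1)/(x2-x1) = (16.2-26.5)/((-8.1)-1.1) = (-10.3)/(-9.2) = 1.1196

1.1196


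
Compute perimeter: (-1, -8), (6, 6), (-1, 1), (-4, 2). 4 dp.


Sides: (-1, -8)->(6, 6): sqrt(245) = 15.652476, (6, 6)->(-1, 1): sqrt(74) = 8.602325, (-1, 1)->(-4, 2): sqrt(10) = 3.162278, (-4, 2)->(-1, -8): sqrt(109) = 10.440307
Sum = 37.857386
Perimeter = 37.8574

37.8574


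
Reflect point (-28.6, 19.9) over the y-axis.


Reflection over y-axis: (x,y) -> (-x,y)
(-28.6, 19.9) -> (28.6, 19.9)

(28.6, 19.9)


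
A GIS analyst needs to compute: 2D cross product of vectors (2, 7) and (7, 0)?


u x v = u_x*v_y - u_y*v_x = 2*0 - 7*7
= 0 - 49 = -49

-49


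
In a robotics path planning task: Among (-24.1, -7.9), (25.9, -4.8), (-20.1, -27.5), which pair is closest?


d(P0,P1) = 50.096, d(P0,P2) = 20.004, d(P1,P2) = 51.2961
Closest: P0 and P2

Closest pair: (-24.1, -7.9) and (-20.1, -27.5), distance = 20.004


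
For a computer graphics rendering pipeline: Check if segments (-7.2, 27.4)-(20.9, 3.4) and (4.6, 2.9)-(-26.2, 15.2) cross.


Cross products: d1=-609.46, d2=-215.89, d3=-405.25, d4=-798.82
d1*d2 < 0 and d3*d4 < 0? no

No, they don't intersect


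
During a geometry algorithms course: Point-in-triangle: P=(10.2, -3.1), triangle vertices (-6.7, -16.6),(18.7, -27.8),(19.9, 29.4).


Cross products: AB x AP = 532.18, BC x BP = 515.84, CA x CP = 418.3
All same sign? yes

Yes, inside


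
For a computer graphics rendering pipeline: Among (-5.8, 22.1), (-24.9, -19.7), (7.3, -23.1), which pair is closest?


d(P0,P1) = 45.957, d(P0,P2) = 47.0601, d(P1,P2) = 32.379
Closest: P1 and P2

Closest pair: (-24.9, -19.7) and (7.3, -23.1), distance = 32.379


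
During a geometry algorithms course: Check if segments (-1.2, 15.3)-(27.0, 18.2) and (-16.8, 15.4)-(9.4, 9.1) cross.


Cross products: d1=95.66, d2=349.3, d3=48.06, d4=-205.58
d1*d2 < 0 and d3*d4 < 0? no

No, they don't intersect


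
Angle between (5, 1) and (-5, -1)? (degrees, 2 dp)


u.v = -26, |u| = sqrt(26) = 5.099, |v| = sqrt(26) = 5.099
cos(theta) = u.v/(|u||v|) = -26/sqrt(676) = -1
theta = acos(-1) = 180 degrees

180 degrees


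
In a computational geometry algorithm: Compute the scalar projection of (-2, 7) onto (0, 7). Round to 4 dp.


u.v = 49, |v| = sqrt(49) = 7
Scalar projection = u.v / |v| = 49 / sqrt(49) = 7

7


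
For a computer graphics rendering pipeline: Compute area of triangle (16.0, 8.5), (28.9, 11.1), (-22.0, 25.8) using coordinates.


Area = |x_A(y_B-y_C) + x_B(y_C-y_A) + x_C(y_A-y_B)|/2
= |(-235.2) + 499.97 + 57.2|/2
= 321.97/2 = 160.985

160.985


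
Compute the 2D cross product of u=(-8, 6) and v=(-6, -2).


u x v = u_x*v_y - u_y*v_x = (-8)*(-2) - 6*(-6)
= 16 - (-36) = 52

52


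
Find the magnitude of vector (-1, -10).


|u| = sqrt((-1)^2 + (-10)^2) = sqrt(101) = 10.0499

10.0499


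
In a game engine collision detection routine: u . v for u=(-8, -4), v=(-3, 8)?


u . v = u_x*v_x + u_y*v_y = (-8)*(-3) + (-4)*8
= 24 + (-32) = -8

-8


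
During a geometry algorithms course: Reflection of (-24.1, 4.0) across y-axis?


Reflection over y-axis: (x,y) -> (-x,y)
(-24.1, 4) -> (24.1, 4)

(24.1, 4)


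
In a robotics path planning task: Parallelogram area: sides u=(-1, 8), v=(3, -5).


|u x v| = |(-1)*(-5) - 8*3|
= |5 - 24| = 19

19


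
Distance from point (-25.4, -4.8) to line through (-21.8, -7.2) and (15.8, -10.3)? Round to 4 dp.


|cross product| = 79.08
|line direction| = sqrt(1423.37) = 37.7276
Distance = 79.08/sqrt(1423.37) = 2.0961

2.0961


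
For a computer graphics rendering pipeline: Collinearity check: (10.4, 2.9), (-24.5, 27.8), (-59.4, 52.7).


Cross product: ((-24.5)-10.4)*(52.7-2.9) - (27.8-2.9)*((-59.4)-10.4)
= 0

Yes, collinear


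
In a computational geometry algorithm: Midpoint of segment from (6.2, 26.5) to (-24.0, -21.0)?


M = ((6.2+(-24))/2, (26.5+(-21))/2)
= (-8.9, 2.75)

(-8.9, 2.75)


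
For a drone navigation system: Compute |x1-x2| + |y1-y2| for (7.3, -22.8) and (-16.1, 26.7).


|7.3-(-16.1)| + |(-22.8)-26.7| = 23.4 + 49.5 = 72.9

72.9


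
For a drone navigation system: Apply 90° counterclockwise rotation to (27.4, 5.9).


90° CCW: (x,y) -> (-y, x)
(27.4,5.9) -> (-5.9, 27.4)

(-5.9, 27.4)


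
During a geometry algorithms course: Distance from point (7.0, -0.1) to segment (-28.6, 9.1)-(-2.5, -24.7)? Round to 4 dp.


Project P onto AB: t = 0.68 (clamped to [0,1])
Closest point on segment: (-10.8515, -13.8847)
Distance: 22.5542

22.5542


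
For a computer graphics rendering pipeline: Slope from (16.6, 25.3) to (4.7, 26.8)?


slope = (y2-y1)/(x2-x1) = (26.8-25.3)/(4.7-16.6) = 1.5/(-11.9) = -0.1261

-0.1261


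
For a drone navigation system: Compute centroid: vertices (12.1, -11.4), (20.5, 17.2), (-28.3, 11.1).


Centroid = ((x_A+x_B+x_C)/3, (y_A+y_B+y_C)/3)
= ((12.1+20.5+(-28.3))/3, ((-11.4)+17.2+11.1)/3)
= (1.4333, 5.6333)

(1.4333, 5.6333)


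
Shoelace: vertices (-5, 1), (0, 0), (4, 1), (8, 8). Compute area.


Shoelace sum: ((-5)*0 - 0*1) + (0*1 - 4*0) + (4*8 - 8*1) + (8*1 - (-5)*8)
= 72
Area = |72|/2 = 36

36


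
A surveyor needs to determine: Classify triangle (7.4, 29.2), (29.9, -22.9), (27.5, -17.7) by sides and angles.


Side lengths squared: AB^2=3220.66, BC^2=32.8, CA^2=2603.62
Sorted: [32.8, 2603.62, 3220.66]
By sides: Scalene, By angles: Obtuse

Scalene, Obtuse


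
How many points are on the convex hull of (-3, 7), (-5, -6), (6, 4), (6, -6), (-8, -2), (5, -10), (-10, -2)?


Convex hull vertices (CCW): (-10, -2), (-5, -6), (5, -10), (6, -6), (6, 4), (-3, 7)
Count = 6

6


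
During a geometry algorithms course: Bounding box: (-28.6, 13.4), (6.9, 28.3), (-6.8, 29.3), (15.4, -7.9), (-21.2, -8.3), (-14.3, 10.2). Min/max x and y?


x range: [-28.6, 15.4]
y range: [-8.3, 29.3]
Bounding box: (-28.6,-8.3) to (15.4,29.3)

(-28.6,-8.3) to (15.4,29.3)


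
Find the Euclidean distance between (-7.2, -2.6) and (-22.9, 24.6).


dx=-15.7, dy=27.2
d^2 = (-15.7)^2 + 27.2^2 = 986.33
d = sqrt(986.33) = 31.4059

31.4059


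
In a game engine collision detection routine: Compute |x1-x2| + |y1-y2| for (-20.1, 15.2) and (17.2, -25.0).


|(-20.1)-17.2| + |15.2-(-25)| = 37.3 + 40.2 = 77.5

77.5


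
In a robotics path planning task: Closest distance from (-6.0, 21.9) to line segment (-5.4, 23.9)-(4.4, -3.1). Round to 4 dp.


Project P onto AB: t = 0.0583 (clamped to [0,1])
Closest point on segment: (-4.8284, 22.3252)
Distance: 1.2464

1.2464


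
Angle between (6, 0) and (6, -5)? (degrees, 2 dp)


u.v = 36, |u| = sqrt(36) = 6, |v| = sqrt(61) = 7.8102
cos(theta) = u.v/(|u||v|) = 36/sqrt(2196) = 0.768221
theta = acos(0.768221) = 39.81 degrees

39.81 degrees


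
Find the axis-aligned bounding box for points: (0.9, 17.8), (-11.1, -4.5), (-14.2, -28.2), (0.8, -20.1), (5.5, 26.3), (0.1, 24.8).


x range: [-14.2, 5.5]
y range: [-28.2, 26.3]
Bounding box: (-14.2,-28.2) to (5.5,26.3)

(-14.2,-28.2) to (5.5,26.3)


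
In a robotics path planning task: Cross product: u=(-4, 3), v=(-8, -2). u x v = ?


u x v = u_x*v_y - u_y*v_x = (-4)*(-2) - 3*(-8)
= 8 - (-24) = 32

32


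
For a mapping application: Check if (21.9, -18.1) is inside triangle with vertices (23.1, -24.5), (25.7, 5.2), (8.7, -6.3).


Cross products: AB x AP = 52.28, BC x BP = 352.4, CA x CP = 70.32
All same sign? yes

Yes, inside


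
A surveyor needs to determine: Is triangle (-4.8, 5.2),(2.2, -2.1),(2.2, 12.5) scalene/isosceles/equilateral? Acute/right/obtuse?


Side lengths squared: AB^2=102.29, BC^2=213.16, CA^2=102.29
Sorted: [102.29, 102.29, 213.16]
By sides: Isosceles, By angles: Obtuse

Isosceles, Obtuse


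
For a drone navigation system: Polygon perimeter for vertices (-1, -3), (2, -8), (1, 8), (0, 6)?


Sides: (-1, -3)->(2, -8): sqrt(34) = 5.830952, (2, -8)->(1, 8): sqrt(257) = 16.03122, (1, 8)->(0, 6): sqrt(5) = 2.236068, (0, 6)->(-1, -3): sqrt(82) = 9.055385
Sum = 33.153625
Perimeter = 33.1536

33.1536


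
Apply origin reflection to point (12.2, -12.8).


Reflection over origin: (x,y) -> (-x,-y)
(12.2, -12.8) -> (-12.2, 12.8)

(-12.2, 12.8)


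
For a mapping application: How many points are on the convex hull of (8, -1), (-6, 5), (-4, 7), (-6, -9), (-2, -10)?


Convex hull vertices (CCW): (-6, -9), (-2, -10), (8, -1), (-4, 7), (-6, 5)
Count = 5

5


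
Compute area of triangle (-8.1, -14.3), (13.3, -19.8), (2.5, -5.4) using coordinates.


Area = |x_A(y_B-y_C) + x_B(y_C-y_A) + x_C(y_A-y_B)|/2
= |116.64 + 118.37 + 13.75|/2
= 248.76/2 = 124.38

124.38


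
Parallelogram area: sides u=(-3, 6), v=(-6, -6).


|u x v| = |(-3)*(-6) - 6*(-6)|
= |18 - (-36)| = 54

54


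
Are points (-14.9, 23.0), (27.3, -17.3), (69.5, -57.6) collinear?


Cross product: (27.3-(-14.9))*((-57.6)-23) - ((-17.3)-23)*(69.5-(-14.9))
= 0

Yes, collinear


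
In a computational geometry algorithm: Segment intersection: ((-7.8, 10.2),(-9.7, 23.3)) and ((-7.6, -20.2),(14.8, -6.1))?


Cross products: d1=683.78, d2=1004.01, d3=55.14, d4=-265.09
d1*d2 < 0 and d3*d4 < 0? no

No, they don't intersect


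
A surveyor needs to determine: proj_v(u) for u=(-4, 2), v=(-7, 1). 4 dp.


u.v = 30, |v| = sqrt(50) = 7.0711
Scalar projection = u.v / |v| = 30 / sqrt(50) = 4.2426

4.2426


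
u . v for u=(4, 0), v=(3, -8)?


u . v = u_x*v_x + u_y*v_y = 4*3 + 0*(-8)
= 12 + 0 = 12

12


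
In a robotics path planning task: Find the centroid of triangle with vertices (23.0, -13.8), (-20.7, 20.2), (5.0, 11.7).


Centroid = ((x_A+x_B+x_C)/3, (y_A+y_B+y_C)/3)
= ((23+(-20.7)+5)/3, ((-13.8)+20.2+11.7)/3)
= (2.4333, 6.0333)

(2.4333, 6.0333)


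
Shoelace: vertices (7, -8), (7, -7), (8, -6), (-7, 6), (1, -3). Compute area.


Shoelace sum: (7*(-7) - 7*(-8)) + (7*(-6) - 8*(-7)) + (8*6 - (-7)*(-6)) + ((-7)*(-3) - 1*6) + (1*(-8) - 7*(-3))
= 55
Area = |55|/2 = 27.5

27.5


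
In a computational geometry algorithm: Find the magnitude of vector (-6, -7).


|u| = sqrt((-6)^2 + (-7)^2) = sqrt(85) = 9.2195

9.2195


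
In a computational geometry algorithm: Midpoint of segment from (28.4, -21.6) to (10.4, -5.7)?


M = ((28.4+10.4)/2, ((-21.6)+(-5.7))/2)
= (19.4, -13.65)

(19.4, -13.65)


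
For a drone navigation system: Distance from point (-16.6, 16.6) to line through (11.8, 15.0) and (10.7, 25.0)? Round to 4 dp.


|cross product| = 282.24
|line direction| = sqrt(101.21) = 10.0603
Distance = 282.24/sqrt(101.21) = 28.0548

28.0548


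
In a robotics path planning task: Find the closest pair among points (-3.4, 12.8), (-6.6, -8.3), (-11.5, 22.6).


d(P0,P1) = 21.3413, d(P0,P2) = 12.7142, d(P1,P2) = 31.2861
Closest: P0 and P2

Closest pair: (-3.4, 12.8) and (-11.5, 22.6), distance = 12.7142


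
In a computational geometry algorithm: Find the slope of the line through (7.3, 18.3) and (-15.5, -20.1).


slope = (y2-y1)/(x2-x1) = ((-20.1)-18.3)/((-15.5)-7.3) = (-38.4)/(-22.8) = 1.6842

1.6842


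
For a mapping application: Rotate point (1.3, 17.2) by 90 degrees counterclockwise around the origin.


90° CCW: (x,y) -> (-y, x)
(1.3,17.2) -> (-17.2, 1.3)

(-17.2, 1.3)


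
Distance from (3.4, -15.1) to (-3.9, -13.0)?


dx=-7.3, dy=2.1
d^2 = (-7.3)^2 + 2.1^2 = 57.7
d = sqrt(57.7) = 7.5961

7.5961


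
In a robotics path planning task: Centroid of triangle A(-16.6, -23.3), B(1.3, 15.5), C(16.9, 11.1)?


Centroid = ((x_A+x_B+x_C)/3, (y_A+y_B+y_C)/3)
= (((-16.6)+1.3+16.9)/3, ((-23.3)+15.5+11.1)/3)
= (0.5333, 1.1)

(0.5333, 1.1)


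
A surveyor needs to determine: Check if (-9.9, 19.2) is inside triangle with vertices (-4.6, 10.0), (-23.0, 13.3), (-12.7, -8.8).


Cross products: AB x AP = -151.79, BC x BP = 350.28, CA x CP = 174.16
All same sign? no

No, outside


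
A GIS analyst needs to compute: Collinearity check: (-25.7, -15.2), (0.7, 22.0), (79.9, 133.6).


Cross product: (0.7-(-25.7))*(133.6-(-15.2)) - (22-(-15.2))*(79.9-(-25.7))
= 0

Yes, collinear


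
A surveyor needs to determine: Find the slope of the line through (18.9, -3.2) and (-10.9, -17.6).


slope = (y2-y1)/(x2-x1) = ((-17.6)-(-3.2))/((-10.9)-18.9) = (-14.4)/(-29.8) = 0.4832

0.4832


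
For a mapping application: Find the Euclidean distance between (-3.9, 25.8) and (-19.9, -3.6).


dx=-16, dy=-29.4
d^2 = (-16)^2 + (-29.4)^2 = 1120.36
d = sqrt(1120.36) = 33.4718

33.4718


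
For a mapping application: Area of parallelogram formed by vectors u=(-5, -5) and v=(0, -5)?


|u x v| = |(-5)*(-5) - (-5)*0|
= |25 - 0| = 25

25


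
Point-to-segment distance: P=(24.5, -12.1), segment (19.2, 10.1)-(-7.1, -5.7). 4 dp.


Project P onto AB: t = 0.2245 (clamped to [0,1])
Closest point on segment: (13.2945, 6.5522)
Distance: 21.7593

21.7593


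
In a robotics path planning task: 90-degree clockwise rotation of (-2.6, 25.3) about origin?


90° CW: (x,y) -> (y, -x)
(-2.6,25.3) -> (25.3, 2.6)

(25.3, 2.6)


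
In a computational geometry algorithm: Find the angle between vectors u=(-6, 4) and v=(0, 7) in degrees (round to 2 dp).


u.v = 28, |u| = sqrt(52) = 7.2111, |v| = sqrt(49) = 7
cos(theta) = u.v/(|u||v|) = 28/sqrt(2548) = 0.5547
theta = acos(0.5547) = 56.31 degrees

56.31 degrees


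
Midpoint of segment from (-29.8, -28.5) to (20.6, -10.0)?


M = (((-29.8)+20.6)/2, ((-28.5)+(-10))/2)
= (-4.6, -19.25)

(-4.6, -19.25)


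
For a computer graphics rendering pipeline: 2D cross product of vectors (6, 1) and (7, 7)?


u x v = u_x*v_y - u_y*v_x = 6*7 - 1*7
= 42 - 7 = 35

35


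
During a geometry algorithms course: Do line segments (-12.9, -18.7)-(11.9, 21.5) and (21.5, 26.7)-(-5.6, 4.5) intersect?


Cross products: d1=466.66, d2=-72.2, d3=-256.96, d4=281.9
d1*d2 < 0 and d3*d4 < 0? yes

Yes, they intersect


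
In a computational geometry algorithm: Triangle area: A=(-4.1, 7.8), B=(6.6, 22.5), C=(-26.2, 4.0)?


Area = |x_A(y_B-y_C) + x_B(y_C-y_A) + x_C(y_A-y_B)|/2
= |(-75.85) + (-25.08) + 385.14|/2
= 284.21/2 = 142.105

142.105


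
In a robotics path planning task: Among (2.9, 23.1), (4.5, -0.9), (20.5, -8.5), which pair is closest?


d(P0,P1) = 24.0533, d(P0,P2) = 36.1707, d(P1,P2) = 17.7133
Closest: P1 and P2

Closest pair: (4.5, -0.9) and (20.5, -8.5), distance = 17.7133


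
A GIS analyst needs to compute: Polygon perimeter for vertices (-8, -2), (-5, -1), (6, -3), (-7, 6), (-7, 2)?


Sides: (-8, -2)->(-5, -1): sqrt(10) = 3.162278, (-5, -1)->(6, -3): sqrt(125) = 11.18034, (6, -3)->(-7, 6): sqrt(250) = 15.811388, (-7, 6)->(-7, 2): sqrt(16) = 4, (-7, 2)->(-8, -2): sqrt(17) = 4.123106
Sum = 38.277112
Perimeter = 38.2771

38.2771


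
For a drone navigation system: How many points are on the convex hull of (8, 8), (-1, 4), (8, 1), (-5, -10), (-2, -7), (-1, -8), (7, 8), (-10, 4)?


Convex hull vertices (CCW): (-10, 4), (-5, -10), (-1, -8), (8, 1), (8, 8), (7, 8)
Count = 6

6


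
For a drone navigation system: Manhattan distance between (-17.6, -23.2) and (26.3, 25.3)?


|(-17.6)-26.3| + |(-23.2)-25.3| = 43.9 + 48.5 = 92.4

92.4


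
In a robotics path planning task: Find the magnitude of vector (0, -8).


|u| = sqrt(0^2 + (-8)^2) = sqrt(64) = 8

8


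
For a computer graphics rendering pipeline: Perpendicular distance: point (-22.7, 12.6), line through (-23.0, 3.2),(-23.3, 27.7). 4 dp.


|cross product| = 10.17
|line direction| = sqrt(600.34) = 24.5018
Distance = 10.17/sqrt(600.34) = 0.4151

0.4151


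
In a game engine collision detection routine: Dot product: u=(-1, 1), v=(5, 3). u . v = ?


u . v = u_x*v_x + u_y*v_y = (-1)*5 + 1*3
= (-5) + 3 = -2

-2


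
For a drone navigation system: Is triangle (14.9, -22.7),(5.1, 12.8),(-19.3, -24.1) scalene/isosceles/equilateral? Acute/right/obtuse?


Side lengths squared: AB^2=1356.29, BC^2=1956.97, CA^2=1171.6
Sorted: [1171.6, 1356.29, 1956.97]
By sides: Scalene, By angles: Acute

Scalene, Acute


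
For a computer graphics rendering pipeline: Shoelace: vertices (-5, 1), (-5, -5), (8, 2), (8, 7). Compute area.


Shoelace sum: ((-5)*(-5) - (-5)*1) + ((-5)*2 - 8*(-5)) + (8*7 - 8*2) + (8*1 - (-5)*7)
= 143
Area = |143|/2 = 71.5

71.5


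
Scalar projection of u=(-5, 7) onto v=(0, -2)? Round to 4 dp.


u.v = -14, |v| = sqrt(4) = 2
Scalar projection = u.v / |v| = -14 / sqrt(4) = -7

-7


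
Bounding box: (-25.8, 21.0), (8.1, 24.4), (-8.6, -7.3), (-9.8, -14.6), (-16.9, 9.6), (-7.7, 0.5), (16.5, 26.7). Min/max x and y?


x range: [-25.8, 16.5]
y range: [-14.6, 26.7]
Bounding box: (-25.8,-14.6) to (16.5,26.7)

(-25.8,-14.6) to (16.5,26.7)


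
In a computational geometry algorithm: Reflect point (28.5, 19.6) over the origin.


Reflection over origin: (x,y) -> (-x,-y)
(28.5, 19.6) -> (-28.5, -19.6)

(-28.5, -19.6)


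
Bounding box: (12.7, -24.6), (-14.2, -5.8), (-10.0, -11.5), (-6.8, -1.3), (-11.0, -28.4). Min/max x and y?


x range: [-14.2, 12.7]
y range: [-28.4, -1.3]
Bounding box: (-14.2,-28.4) to (12.7,-1.3)

(-14.2,-28.4) to (12.7,-1.3)


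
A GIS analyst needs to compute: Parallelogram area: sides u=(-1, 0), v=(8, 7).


|u x v| = |(-1)*7 - 0*8|
= |(-7) - 0| = 7

7


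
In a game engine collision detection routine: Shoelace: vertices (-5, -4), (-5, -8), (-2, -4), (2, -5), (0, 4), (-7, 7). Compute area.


Shoelace sum: ((-5)*(-8) - (-5)*(-4)) + ((-5)*(-4) - (-2)*(-8)) + ((-2)*(-5) - 2*(-4)) + (2*4 - 0*(-5)) + (0*7 - (-7)*4) + ((-7)*(-4) - (-5)*7)
= 141
Area = |141|/2 = 70.5

70.5


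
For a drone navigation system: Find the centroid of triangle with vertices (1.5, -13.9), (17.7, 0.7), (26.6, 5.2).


Centroid = ((x_A+x_B+x_C)/3, (y_A+y_B+y_C)/3)
= ((1.5+17.7+26.6)/3, ((-13.9)+0.7+5.2)/3)
= (15.2667, -2.6667)

(15.2667, -2.6667)


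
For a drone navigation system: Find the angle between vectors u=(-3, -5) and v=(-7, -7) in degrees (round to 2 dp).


u.v = 56, |u| = sqrt(34) = 5.831, |v| = sqrt(98) = 9.8995
cos(theta) = u.v/(|u||v|) = 56/sqrt(3332) = 0.970143
theta = acos(0.970143) = 14.04 degrees

14.04 degrees


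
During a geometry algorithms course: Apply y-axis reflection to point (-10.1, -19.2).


Reflection over y-axis: (x,y) -> (-x,y)
(-10.1, -19.2) -> (10.1, -19.2)

(10.1, -19.2)


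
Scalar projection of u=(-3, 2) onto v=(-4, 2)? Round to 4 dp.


u.v = 16, |v| = sqrt(20) = 4.4721
Scalar projection = u.v / |v| = 16 / sqrt(20) = 3.5777

3.5777


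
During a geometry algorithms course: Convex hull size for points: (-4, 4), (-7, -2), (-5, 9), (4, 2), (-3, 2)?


Convex hull vertices (CCW): (-7, -2), (4, 2), (-5, 9)
Count = 3

3


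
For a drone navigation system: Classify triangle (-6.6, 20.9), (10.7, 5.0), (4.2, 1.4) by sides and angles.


Side lengths squared: AB^2=552.1, BC^2=55.21, CA^2=496.89
Sorted: [55.21, 496.89, 552.1]
By sides: Scalene, By angles: Right

Scalene, Right


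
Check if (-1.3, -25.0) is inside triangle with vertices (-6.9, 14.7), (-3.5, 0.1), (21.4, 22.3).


Cross products: AB x AP = -53.22, BC x BP = -673.83, CA x CP = 1166.07
All same sign? no

No, outside


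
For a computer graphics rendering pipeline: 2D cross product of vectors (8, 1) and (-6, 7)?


u x v = u_x*v_y - u_y*v_x = 8*7 - 1*(-6)
= 56 - (-6) = 62

62


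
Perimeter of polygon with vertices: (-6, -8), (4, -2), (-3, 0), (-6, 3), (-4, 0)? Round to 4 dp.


Sides: (-6, -8)->(4, -2): sqrt(136) = 11.661904, (4, -2)->(-3, 0): sqrt(53) = 7.28011, (-3, 0)->(-6, 3): sqrt(18) = 4.242641, (-6, 3)->(-4, 0): sqrt(13) = 3.605551, (-4, 0)->(-6, -8): sqrt(68) = 8.246211
Sum = 35.036417
Perimeter = 35.0364

35.0364


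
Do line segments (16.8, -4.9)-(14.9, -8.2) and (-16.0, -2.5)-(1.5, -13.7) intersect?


Cross products: d1=325.36, d2=246.33, d3=-112.8, d4=-33.77
d1*d2 < 0 and d3*d4 < 0? no

No, they don't intersect


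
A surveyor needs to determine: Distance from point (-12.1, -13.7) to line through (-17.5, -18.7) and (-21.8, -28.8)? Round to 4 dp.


|cross product| = 33.04
|line direction| = sqrt(120.5) = 10.9772
Distance = 33.04/sqrt(120.5) = 3.0099

3.0099


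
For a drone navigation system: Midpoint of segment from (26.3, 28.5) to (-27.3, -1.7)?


M = ((26.3+(-27.3))/2, (28.5+(-1.7))/2)
= (-0.5, 13.4)

(-0.5, 13.4)


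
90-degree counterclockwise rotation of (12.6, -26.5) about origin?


90° CCW: (x,y) -> (-y, x)
(12.6,-26.5) -> (26.5, 12.6)

(26.5, 12.6)


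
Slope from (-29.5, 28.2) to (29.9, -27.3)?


slope = (y2-y1)/(x2-x1) = ((-27.3)-28.2)/(29.9-(-29.5)) = (-55.5)/59.4 = -0.9343

-0.9343


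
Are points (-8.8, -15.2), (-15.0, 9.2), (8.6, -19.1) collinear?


Cross product: ((-15)-(-8.8))*((-19.1)-(-15.2)) - (9.2-(-15.2))*(8.6-(-8.8))
= -400.38

No, not collinear


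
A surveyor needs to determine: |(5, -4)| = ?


|u| = sqrt(5^2 + (-4)^2) = sqrt(41) = 6.4031

6.4031


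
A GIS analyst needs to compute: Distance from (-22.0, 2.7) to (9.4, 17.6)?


dx=31.4, dy=14.9
d^2 = 31.4^2 + 14.9^2 = 1207.97
d = sqrt(1207.97) = 34.7559

34.7559


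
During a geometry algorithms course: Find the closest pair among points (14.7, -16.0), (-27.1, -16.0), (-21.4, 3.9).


d(P0,P1) = 41.8, d(P0,P2) = 41.2216, d(P1,P2) = 20.7002
Closest: P1 and P2

Closest pair: (-27.1, -16.0) and (-21.4, 3.9), distance = 20.7002


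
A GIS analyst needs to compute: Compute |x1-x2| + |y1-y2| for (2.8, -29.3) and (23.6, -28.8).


|2.8-23.6| + |(-29.3)-(-28.8)| = 20.8 + 0.5 = 21.3

21.3


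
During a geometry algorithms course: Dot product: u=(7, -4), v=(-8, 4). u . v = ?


u . v = u_x*v_x + u_y*v_y = 7*(-8) + (-4)*4
= (-56) + (-16) = -72

-72


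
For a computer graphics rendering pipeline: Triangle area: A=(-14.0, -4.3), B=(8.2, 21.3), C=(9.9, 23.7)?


Area = |x_A(y_B-y_C) + x_B(y_C-y_A) + x_C(y_A-y_B)|/2
= |33.6 + 229.6 + (-253.44)|/2
= 9.76/2 = 4.88

4.88


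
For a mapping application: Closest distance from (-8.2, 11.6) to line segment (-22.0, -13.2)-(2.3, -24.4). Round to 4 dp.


Project P onto AB: t = 0.0804 (clamped to [0,1])
Closest point on segment: (-20.0456, -14.1008)
Distance: 28.2993

28.2993


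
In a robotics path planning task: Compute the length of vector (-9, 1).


|u| = sqrt((-9)^2 + 1^2) = sqrt(82) = 9.0554

9.0554


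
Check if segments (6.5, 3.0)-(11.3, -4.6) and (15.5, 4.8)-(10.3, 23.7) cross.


Cross products: d1=179.46, d2=128.26, d3=77.04, d4=128.24
d1*d2 < 0 and d3*d4 < 0? no

No, they don't intersect


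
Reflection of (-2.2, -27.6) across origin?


Reflection over origin: (x,y) -> (-x,-y)
(-2.2, -27.6) -> (2.2, 27.6)

(2.2, 27.6)


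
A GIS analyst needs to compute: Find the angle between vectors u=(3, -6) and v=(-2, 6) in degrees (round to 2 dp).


u.v = -42, |u| = sqrt(45) = 6.7082, |v| = sqrt(40) = 6.3246
cos(theta) = u.v/(|u||v|) = -42/sqrt(1800) = -0.989949
theta = acos(-0.989949) = 171.87 degrees

171.87 degrees


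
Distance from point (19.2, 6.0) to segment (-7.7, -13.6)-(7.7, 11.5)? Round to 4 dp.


Project P onto AB: t = 1 (clamped to [0,1])
Closest point on segment: (7.7, 11.5)
Distance: 12.7475

12.7475


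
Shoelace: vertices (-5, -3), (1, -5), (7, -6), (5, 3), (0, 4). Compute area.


Shoelace sum: ((-5)*(-5) - 1*(-3)) + (1*(-6) - 7*(-5)) + (7*3 - 5*(-6)) + (5*4 - 0*3) + (0*(-3) - (-5)*4)
= 148
Area = |148|/2 = 74

74


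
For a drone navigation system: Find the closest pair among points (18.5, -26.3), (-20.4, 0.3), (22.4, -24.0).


d(P0,P1) = 47.125, d(P0,P2) = 4.5277, d(P1,P2) = 49.2172
Closest: P0 and P2

Closest pair: (18.5, -26.3) and (22.4, -24.0), distance = 4.5277


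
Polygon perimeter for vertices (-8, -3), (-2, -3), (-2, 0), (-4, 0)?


Sides: (-8, -3)->(-2, -3): sqrt(36) = 6, (-2, -3)->(-2, 0): sqrt(9) = 3, (-2, 0)->(-4, 0): sqrt(4) = 2, (-4, 0)->(-8, -3): sqrt(25) = 5
Sum = 16
Perimeter = 16

16


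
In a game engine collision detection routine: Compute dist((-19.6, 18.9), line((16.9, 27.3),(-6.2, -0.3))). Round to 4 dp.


|cross product| = 813.36
|line direction| = sqrt(1295.37) = 35.9912
Distance = 813.36/sqrt(1295.37) = 22.5988

22.5988


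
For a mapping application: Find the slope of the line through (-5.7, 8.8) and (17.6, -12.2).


slope = (y2-y1)/(x2-x1) = ((-12.2)-8.8)/(17.6-(-5.7)) = (-21)/23.3 = -0.9013

-0.9013


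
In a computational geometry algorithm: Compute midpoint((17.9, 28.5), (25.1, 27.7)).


M = ((17.9+25.1)/2, (28.5+27.7)/2)
= (21.5, 28.1)

(21.5, 28.1)


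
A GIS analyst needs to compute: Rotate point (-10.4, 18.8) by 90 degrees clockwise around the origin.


90° CW: (x,y) -> (y, -x)
(-10.4,18.8) -> (18.8, 10.4)

(18.8, 10.4)


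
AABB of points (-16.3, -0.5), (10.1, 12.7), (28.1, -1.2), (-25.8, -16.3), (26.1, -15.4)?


x range: [-25.8, 28.1]
y range: [-16.3, 12.7]
Bounding box: (-25.8,-16.3) to (28.1,12.7)

(-25.8,-16.3) to (28.1,12.7)


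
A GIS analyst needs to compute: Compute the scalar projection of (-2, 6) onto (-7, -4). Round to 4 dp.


u.v = -10, |v| = sqrt(65) = 8.0623
Scalar projection = u.v / |v| = -10 / sqrt(65) = -1.2403

-1.2403


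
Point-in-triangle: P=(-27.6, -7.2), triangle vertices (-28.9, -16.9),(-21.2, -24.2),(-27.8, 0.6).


Cross products: AB x AP = 84.18, BC x BP = 46.52, CA x CP = 12.08
All same sign? yes

Yes, inside


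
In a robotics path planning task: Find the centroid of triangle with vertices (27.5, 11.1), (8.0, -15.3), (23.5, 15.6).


Centroid = ((x_A+x_B+x_C)/3, (y_A+y_B+y_C)/3)
= ((27.5+8+23.5)/3, (11.1+(-15.3)+15.6)/3)
= (19.6667, 3.8)

(19.6667, 3.8)


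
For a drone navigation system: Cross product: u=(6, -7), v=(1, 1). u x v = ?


u x v = u_x*v_y - u_y*v_x = 6*1 - (-7)*1
= 6 - (-7) = 13

13


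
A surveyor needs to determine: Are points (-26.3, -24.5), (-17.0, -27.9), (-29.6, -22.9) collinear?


Cross product: ((-17)-(-26.3))*((-22.9)-(-24.5)) - ((-27.9)-(-24.5))*((-29.6)-(-26.3))
= 3.66

No, not collinear


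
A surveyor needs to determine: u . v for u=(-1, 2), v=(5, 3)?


u . v = u_x*v_x + u_y*v_y = (-1)*5 + 2*3
= (-5) + 6 = 1

1


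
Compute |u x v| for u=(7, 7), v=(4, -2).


|u x v| = |7*(-2) - 7*4|
= |(-14) - 28| = 42

42


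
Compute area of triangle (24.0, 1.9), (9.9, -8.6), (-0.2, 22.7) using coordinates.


Area = |x_A(y_B-y_C) + x_B(y_C-y_A) + x_C(y_A-y_B)|/2
= |(-751.2) + 205.92 + (-2.1)|/2
= 547.38/2 = 273.69

273.69


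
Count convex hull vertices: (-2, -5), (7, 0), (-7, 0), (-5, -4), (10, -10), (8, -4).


Convex hull vertices (CCW): (-7, 0), (-5, -4), (10, -10), (7, 0)
Count = 4

4


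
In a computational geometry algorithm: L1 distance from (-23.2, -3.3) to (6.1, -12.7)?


|(-23.2)-6.1| + |(-3.3)-(-12.7)| = 29.3 + 9.4 = 38.7

38.7


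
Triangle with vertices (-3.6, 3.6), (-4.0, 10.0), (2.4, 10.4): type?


Side lengths squared: AB^2=41.12, BC^2=41.12, CA^2=82.24
Sorted: [41.12, 41.12, 82.24]
By sides: Isosceles, By angles: Right

Isosceles, Right


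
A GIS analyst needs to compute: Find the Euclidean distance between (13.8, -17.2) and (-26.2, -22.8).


dx=-40, dy=-5.6
d^2 = (-40)^2 + (-5.6)^2 = 1631.36
d = sqrt(1631.36) = 40.3901

40.3901


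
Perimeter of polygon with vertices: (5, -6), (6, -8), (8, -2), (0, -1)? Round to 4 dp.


Sides: (5, -6)->(6, -8): sqrt(5) = 2.236068, (6, -8)->(8, -2): sqrt(40) = 6.324555, (8, -2)->(0, -1): sqrt(65) = 8.062258, (0, -1)->(5, -6): sqrt(50) = 7.071068
Sum = 23.693949
Perimeter = 23.6939

23.6939


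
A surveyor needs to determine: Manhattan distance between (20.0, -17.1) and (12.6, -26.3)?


|20-12.6| + |(-17.1)-(-26.3)| = 7.4 + 9.2 = 16.6

16.6


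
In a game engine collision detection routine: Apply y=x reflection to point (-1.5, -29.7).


Reflection over y=x: (x,y) -> (y,x)
(-1.5, -29.7) -> (-29.7, -1.5)

(-29.7, -1.5)


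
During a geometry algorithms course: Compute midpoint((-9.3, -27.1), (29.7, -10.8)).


M = (((-9.3)+29.7)/2, ((-27.1)+(-10.8))/2)
= (10.2, -18.95)

(10.2, -18.95)


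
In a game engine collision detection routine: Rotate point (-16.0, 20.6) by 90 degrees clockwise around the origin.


90° CW: (x,y) -> (y, -x)
(-16,20.6) -> (20.6, 16)

(20.6, 16)


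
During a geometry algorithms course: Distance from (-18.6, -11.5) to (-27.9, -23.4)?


dx=-9.3, dy=-11.9
d^2 = (-9.3)^2 + (-11.9)^2 = 228.1
d = sqrt(228.1) = 15.103

15.103


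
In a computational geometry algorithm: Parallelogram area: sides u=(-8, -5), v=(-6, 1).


|u x v| = |(-8)*1 - (-5)*(-6)|
= |(-8) - 30| = 38

38


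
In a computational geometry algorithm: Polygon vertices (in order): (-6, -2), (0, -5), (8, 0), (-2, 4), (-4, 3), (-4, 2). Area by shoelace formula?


Shoelace sum: ((-6)*(-5) - 0*(-2)) + (0*0 - 8*(-5)) + (8*4 - (-2)*0) + ((-2)*3 - (-4)*4) + ((-4)*2 - (-4)*3) + ((-4)*(-2) - (-6)*2)
= 136
Area = |136|/2 = 68

68


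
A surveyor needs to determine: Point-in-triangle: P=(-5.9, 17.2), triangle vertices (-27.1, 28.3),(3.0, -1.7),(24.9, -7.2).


Cross products: AB x AP = 301.89, BC x BP = 364.96, CA x CP = -175.4
All same sign? no

No, outside


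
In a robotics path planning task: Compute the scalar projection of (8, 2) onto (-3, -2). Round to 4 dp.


u.v = -28, |v| = sqrt(13) = 3.6056
Scalar projection = u.v / |v| = -28 / sqrt(13) = -7.7658

-7.7658


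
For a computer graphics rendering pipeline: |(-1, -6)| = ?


|u| = sqrt((-1)^2 + (-6)^2) = sqrt(37) = 6.0828

6.0828


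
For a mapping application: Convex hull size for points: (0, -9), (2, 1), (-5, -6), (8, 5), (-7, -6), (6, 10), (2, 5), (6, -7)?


Convex hull vertices (CCW): (-7, -6), (0, -9), (6, -7), (8, 5), (6, 10)
Count = 5

5


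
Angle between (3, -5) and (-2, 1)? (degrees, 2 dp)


u.v = -11, |u| = sqrt(34) = 5.831, |v| = sqrt(5) = 2.2361
cos(theta) = u.v/(|u||v|) = -11/sqrt(170) = -0.843661
theta = acos(-0.843661) = 147.53 degrees

147.53 degrees


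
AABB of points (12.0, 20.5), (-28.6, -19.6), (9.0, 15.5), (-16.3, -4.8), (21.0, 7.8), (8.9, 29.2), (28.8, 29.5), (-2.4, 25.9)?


x range: [-28.6, 28.8]
y range: [-19.6, 29.5]
Bounding box: (-28.6,-19.6) to (28.8,29.5)

(-28.6,-19.6) to (28.8,29.5)


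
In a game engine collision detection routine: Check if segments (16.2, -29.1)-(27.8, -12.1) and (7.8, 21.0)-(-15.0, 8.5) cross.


Cross products: d1=1247.28, d2=1004.68, d3=723.96, d4=966.56
d1*d2 < 0 and d3*d4 < 0? no

No, they don't intersect


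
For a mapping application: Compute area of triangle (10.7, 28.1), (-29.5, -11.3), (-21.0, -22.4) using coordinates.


Area = |x_A(y_B-y_C) + x_B(y_C-y_A) + x_C(y_A-y_B)|/2
= |118.77 + 1489.75 + (-827.4)|/2
= 781.12/2 = 390.56

390.56


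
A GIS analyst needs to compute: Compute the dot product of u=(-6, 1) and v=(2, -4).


u . v = u_x*v_x + u_y*v_y = (-6)*2 + 1*(-4)
= (-12) + (-4) = -16

-16


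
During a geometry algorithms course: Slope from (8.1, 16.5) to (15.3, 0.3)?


slope = (y2-y1)/(x2-x1) = (0.3-16.5)/(15.3-8.1) = (-16.2)/7.2 = -2.25

-2.25


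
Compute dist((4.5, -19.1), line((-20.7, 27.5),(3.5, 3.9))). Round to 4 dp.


|cross product| = 533
|line direction| = sqrt(1142.6) = 33.8024
Distance = 533/sqrt(1142.6) = 15.7681

15.7681


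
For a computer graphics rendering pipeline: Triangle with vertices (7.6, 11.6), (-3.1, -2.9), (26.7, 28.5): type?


Side lengths squared: AB^2=324.74, BC^2=1874, CA^2=650.42
Sorted: [324.74, 650.42, 1874]
By sides: Scalene, By angles: Obtuse

Scalene, Obtuse


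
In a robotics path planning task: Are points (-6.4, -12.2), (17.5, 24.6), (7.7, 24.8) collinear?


Cross product: (17.5-(-6.4))*(24.8-(-12.2)) - (24.6-(-12.2))*(7.7-(-6.4))
= 365.42

No, not collinear


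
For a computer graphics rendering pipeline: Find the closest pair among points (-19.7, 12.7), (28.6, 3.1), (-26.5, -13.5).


d(P0,P1) = 49.2448, d(P0,P2) = 27.0681, d(P1,P2) = 57.5462
Closest: P0 and P2

Closest pair: (-19.7, 12.7) and (-26.5, -13.5), distance = 27.0681


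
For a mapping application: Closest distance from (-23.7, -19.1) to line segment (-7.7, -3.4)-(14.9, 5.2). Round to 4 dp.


Project P onto AB: t = 0 (clamped to [0,1])
Closest point on segment: (-7.7, -3.4)
Distance: 22.4163

22.4163


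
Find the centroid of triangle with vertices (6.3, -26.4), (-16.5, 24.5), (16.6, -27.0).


Centroid = ((x_A+x_B+x_C)/3, (y_A+y_B+y_C)/3)
= ((6.3+(-16.5)+16.6)/3, ((-26.4)+24.5+(-27))/3)
= (2.1333, -9.6333)

(2.1333, -9.6333)


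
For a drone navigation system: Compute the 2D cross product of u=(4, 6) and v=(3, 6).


u x v = u_x*v_y - u_y*v_x = 4*6 - 6*3
= 24 - 18 = 6

6


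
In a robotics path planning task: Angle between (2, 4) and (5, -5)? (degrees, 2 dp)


u.v = -10, |u| = sqrt(20) = 4.4721, |v| = sqrt(50) = 7.0711
cos(theta) = u.v/(|u||v|) = -10/sqrt(1000) = -0.316228
theta = acos(-0.316228) = 108.43 degrees

108.43 degrees


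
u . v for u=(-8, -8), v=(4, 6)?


u . v = u_x*v_x + u_y*v_y = (-8)*4 + (-8)*6
= (-32) + (-48) = -80

-80


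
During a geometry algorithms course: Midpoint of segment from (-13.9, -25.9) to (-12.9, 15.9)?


M = (((-13.9)+(-12.9))/2, ((-25.9)+15.9)/2)
= (-13.4, -5)

(-13.4, -5)


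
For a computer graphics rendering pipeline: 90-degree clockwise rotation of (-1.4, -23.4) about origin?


90° CW: (x,y) -> (y, -x)
(-1.4,-23.4) -> (-23.4, 1.4)

(-23.4, 1.4)


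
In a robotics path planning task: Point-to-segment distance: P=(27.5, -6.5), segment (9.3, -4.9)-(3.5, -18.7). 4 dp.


Project P onto AB: t = 0 (clamped to [0,1])
Closest point on segment: (9.3, -4.9)
Distance: 18.2702

18.2702


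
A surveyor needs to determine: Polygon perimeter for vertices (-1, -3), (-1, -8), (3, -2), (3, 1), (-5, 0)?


Sides: (-1, -3)->(-1, -8): sqrt(25) = 5, (-1, -8)->(3, -2): sqrt(52) = 7.211103, (3, -2)->(3, 1): sqrt(9) = 3, (3, 1)->(-5, 0): sqrt(65) = 8.062258, (-5, 0)->(-1, -3): sqrt(25) = 5
Sum = 28.273361
Perimeter = 28.2734

28.2734


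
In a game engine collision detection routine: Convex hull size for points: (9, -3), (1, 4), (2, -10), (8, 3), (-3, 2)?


Convex hull vertices (CCW): (-3, 2), (2, -10), (9, -3), (8, 3), (1, 4)
Count = 5

5


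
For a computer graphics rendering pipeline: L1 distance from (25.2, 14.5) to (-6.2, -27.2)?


|25.2-(-6.2)| + |14.5-(-27.2)| = 31.4 + 41.7 = 73.1

73.1


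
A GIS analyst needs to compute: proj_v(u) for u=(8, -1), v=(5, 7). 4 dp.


u.v = 33, |v| = sqrt(74) = 8.6023
Scalar projection = u.v / |v| = 33 / sqrt(74) = 3.8362

3.8362


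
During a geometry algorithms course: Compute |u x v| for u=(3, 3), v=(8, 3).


|u x v| = |3*3 - 3*8|
= |9 - 24| = 15

15


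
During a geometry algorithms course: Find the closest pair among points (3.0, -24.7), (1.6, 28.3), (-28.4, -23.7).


d(P0,P1) = 53.0185, d(P0,P2) = 31.4159, d(P1,P2) = 60.0333
Closest: P0 and P2

Closest pair: (3.0, -24.7) and (-28.4, -23.7), distance = 31.4159


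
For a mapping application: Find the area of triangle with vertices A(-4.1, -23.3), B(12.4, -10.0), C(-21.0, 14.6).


Area = |x_A(y_B-y_C) + x_B(y_C-y_A) + x_C(y_A-y_B)|/2
= |100.86 + 469.96 + 279.3|/2
= 850.12/2 = 425.06

425.06


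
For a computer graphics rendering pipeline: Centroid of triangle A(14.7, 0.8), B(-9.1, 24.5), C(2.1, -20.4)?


Centroid = ((x_A+x_B+x_C)/3, (y_A+y_B+y_C)/3)
= ((14.7+(-9.1)+2.1)/3, (0.8+24.5+(-20.4))/3)
= (2.5667, 1.6333)

(2.5667, 1.6333)


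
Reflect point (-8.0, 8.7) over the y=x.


Reflection over y=x: (x,y) -> (y,x)
(-8, 8.7) -> (8.7, -8)

(8.7, -8)


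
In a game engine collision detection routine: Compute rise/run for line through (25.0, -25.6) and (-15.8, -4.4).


slope = (y2-y1)/(x2-x1) = ((-4.4)-(-25.6))/((-15.8)-25) = 21.2/(-40.8) = -0.5196

-0.5196


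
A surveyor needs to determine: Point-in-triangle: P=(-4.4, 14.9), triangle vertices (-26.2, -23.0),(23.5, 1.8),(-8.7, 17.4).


Cross products: AB x AP = 1342.99, BC x BP = 13.42, CA x CP = 217.47
All same sign? yes

Yes, inside


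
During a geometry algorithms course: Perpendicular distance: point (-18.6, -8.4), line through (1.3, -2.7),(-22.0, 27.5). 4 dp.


|cross product| = 733.79
|line direction| = sqrt(1454.93) = 38.1435
Distance = 733.79/sqrt(1454.93) = 19.2376

19.2376
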